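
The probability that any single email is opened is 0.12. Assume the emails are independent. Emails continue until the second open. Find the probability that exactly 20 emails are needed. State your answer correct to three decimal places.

0.027

Y = trial on which the second success occurs; negative binomial, r=2, p=0.12.
P(Y=20) = C(19,1) · p^2 · (1−p)^18
= 19 · 0.0144 · 0.10016 = 0.02740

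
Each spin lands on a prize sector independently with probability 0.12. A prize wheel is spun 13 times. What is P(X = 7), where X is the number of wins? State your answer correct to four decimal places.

0.0003

X ~ Binomial(n=13, p=0.12).
P(X=7) = C(13,7) · p^7 · (1−p)^6
= 1716 · 3.5832e-07 · 0.4644 = 0.000286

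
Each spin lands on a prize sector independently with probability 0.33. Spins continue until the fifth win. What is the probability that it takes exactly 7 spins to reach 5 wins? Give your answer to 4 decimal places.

Y = trial on which the fifth success occurs; negative binomial, r=5, p=0.33.
P(Y=7) = C(6,4) · p^5 · (1−p)^2
= 15 · 0.0039135 · 0.4489 = 0.026352

0.0264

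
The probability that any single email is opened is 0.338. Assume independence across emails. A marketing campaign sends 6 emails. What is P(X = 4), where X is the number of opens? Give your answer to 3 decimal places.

0.086

X ~ Binomial(n=6, p=0.338).
P(X=4) = C(6,4) · p^4 · (1−p)^2
= 15 · 0.013052 · 0.43824 = 0.08580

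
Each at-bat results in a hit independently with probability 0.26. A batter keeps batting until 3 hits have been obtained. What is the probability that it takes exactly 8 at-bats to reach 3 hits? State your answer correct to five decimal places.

Y = trial on which the third success occurs; negative binomial, r=3, p=0.26.
P(Y=8) = C(7,2) · p^3 · (1−p)^5
= 21 · 0.017576 · 0.2219 = 0.0819026

0.08190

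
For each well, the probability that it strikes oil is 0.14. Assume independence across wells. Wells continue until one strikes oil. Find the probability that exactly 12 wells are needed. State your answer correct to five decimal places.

0.02664

Geometric (trials to first success), p = 0.14.
P(Y = 12) = (1−p)^11 · p = 0.19032 · 0.14 = 0.0266447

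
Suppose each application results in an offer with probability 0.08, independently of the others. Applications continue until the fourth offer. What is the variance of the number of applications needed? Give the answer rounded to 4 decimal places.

575.0000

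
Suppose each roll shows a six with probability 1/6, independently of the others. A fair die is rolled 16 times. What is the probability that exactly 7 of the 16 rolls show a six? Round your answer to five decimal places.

0.00792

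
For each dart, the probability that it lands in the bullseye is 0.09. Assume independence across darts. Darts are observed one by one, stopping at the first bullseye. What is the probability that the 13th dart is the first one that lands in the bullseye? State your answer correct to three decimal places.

0.029

Geometric (trials to first success), p = 0.09.
P(Y = 13) = (1−p)^12 · p = 0.32248 · 0.09 = 0.02902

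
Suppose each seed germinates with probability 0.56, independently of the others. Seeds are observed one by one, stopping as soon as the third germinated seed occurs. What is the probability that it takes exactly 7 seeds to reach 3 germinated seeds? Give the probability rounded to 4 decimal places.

Y = trial on which the third success occurs; negative binomial, r=3, p=0.56.
P(Y=7) = C(6,2) · p^3 · (1−p)^4
= 15 · 0.17562 · 0.037481 = 0.098734

0.0987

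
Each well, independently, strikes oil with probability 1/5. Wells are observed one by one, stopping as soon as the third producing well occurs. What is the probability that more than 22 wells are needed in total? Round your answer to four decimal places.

0.1545

Needing more than 22 wells ⇔ fewer than 3 successes in the first 22. With X ~ Binomial(22, 0.20), P(Y > 22) = P(X ≤ 2).
  k=0: C(22,0)·0.20^0·0.80^22 = 0.007379
  k=1: C(22,1)·0.20^1·0.80^21 = 0.040583
  k=2: C(22,2)·0.20^2·0.80^20 = 0.106530
P(X ≤ 2) = 0.154491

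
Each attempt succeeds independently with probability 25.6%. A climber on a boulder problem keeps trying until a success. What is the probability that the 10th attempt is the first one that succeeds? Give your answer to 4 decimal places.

0.0179

Geometric (trials to first success), p = 0.256.
P(Y = 10) = (1−p)^9 · p = 0.069848 · 0.256 = 0.017881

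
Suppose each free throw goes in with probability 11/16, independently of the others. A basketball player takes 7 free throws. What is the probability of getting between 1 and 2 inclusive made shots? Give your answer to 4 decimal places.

X ~ Binomial(7, 0.6875); P(1 ≤ X ≤ 2) = Σ C(7,k) p^k (1−p)^(7−k) over k:
  k=1: C(7,1)·0.6875^1·0.3125^6 = 0.004482
  k=2: C(7,2)·0.6875^2·0.3125^5 = 0.029581
Total = 0.034063

0.0341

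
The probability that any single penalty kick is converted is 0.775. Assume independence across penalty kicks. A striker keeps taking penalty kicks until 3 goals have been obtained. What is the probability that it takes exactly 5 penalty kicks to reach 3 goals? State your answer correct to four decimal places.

0.1414

Y = trial on which the third success occurs; negative binomial, r=3, p=0.775.
P(Y=5) = C(4,2) · p^3 · (1−p)^2
= 6 · 0.46548 · 0.050625 = 0.141391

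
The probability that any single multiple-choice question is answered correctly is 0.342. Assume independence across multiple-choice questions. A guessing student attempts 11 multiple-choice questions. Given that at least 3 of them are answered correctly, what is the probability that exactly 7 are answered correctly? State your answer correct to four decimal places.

0.0432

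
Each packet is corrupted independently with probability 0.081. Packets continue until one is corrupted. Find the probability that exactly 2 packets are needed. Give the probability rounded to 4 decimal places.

Geometric (trials to first success), p = 0.081.
P(Y = 2) = (1−p)^1 · p = 0.919 · 0.081 = 0.074439

0.0744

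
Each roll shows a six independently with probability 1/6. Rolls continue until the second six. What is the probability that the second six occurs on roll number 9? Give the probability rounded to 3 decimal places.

0.062

Y = trial on which the second success occurs; negative binomial, r=2, p=0.166667.
P(Y=9) = C(8,1) · p^2 · (1−p)^7
= 8 · 0.027778 · 0.27908 = 0.06202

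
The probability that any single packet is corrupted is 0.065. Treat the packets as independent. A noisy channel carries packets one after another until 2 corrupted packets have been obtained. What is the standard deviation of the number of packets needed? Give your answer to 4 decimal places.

Y = total packets until the second success; negative binomial with r=2, p=0.065.
SD(Y) = √[r(1−p)/p²] = √(442.603550) = 21.038145

21.0381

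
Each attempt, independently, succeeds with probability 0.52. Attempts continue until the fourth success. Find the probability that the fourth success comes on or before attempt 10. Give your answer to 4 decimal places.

0.8590

Finishing within 10 attempts ⇔ at least 4 successes in the first 10. With X ~ Binomial(10, 0.52), P(Y ≤ 10) = 1 − P(X ≤ 3).
  k=0: C(10,0)·0.52^0·0.48^10 = 0.000649
  k=1: C(10,1)·0.52^1·0.48^9 = 0.007034
  k=2: C(10,2)·0.52^2·0.48^8 = 0.034289
  k=3: C(10,3)·0.52^3·0.48^7 = 0.099056
1 − 0.141027 = 0.858973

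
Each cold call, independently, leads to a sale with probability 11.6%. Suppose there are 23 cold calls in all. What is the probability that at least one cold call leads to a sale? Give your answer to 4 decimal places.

P(at least one) = 1 − P(none) = 1 − (1 − 0.116)^23
= 1 − 0.058668 = 0.941332

0.9413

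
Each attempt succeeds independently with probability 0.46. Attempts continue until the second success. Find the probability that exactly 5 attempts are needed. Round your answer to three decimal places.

Y = trial on which the second success occurs; negative binomial, r=2, p=0.46.
P(Y=5) = C(4,1) · p^2 · (1−p)^3
= 4 · 0.2116 · 0.15746 = 0.13328

0.133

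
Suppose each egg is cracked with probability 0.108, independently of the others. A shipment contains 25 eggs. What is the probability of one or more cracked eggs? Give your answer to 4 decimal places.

0.9426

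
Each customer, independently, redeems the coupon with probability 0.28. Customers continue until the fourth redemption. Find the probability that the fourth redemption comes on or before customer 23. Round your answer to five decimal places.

0.92029

Finishing within 23 customers ⇔ at least 4 successes in the first 23. With X ~ Binomial(23, 0.28), P(Y ≤ 23) = 1 − P(X ≤ 3).
  k=0: C(23,0)·0.28^0·0.72^23 = 0.0005232
  k=1: C(23,1)·0.28^1·0.72^22 = 0.0046795
  k=2: C(23,2)·0.28^2·0.72^21 = 0.0200179
  k=3: C(23,3)·0.28^3·0.72^20 = 0.0544932
1 − 0.0797138 = 0.9202862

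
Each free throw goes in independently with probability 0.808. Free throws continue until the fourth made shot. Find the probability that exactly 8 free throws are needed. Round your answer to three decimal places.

Y = trial on which the fourth success occurs; negative binomial, r=4, p=0.808.
P(Y=8) = C(7,3) · p^4 · (1−p)^4
= 35 · 0.42623 · 0.001359 = 0.02027

0.020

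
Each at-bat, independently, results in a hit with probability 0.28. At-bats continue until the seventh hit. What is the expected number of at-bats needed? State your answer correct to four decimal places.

Y = total at-bats until the seventh success; negative binomial with r=7, p=0.28.
E[Y] = r / p = 7 / 0.28 = 25.000000

25.0000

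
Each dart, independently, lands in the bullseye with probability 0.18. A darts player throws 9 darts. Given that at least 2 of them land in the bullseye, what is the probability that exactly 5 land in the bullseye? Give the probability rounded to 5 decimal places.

0.02148

X ~ Binomial(9, 0.18). Want P(X=5 | X≥2) = P(X=5) / P(X≥2).
P(X=5) = C(9,5)·0.18^5·0.82^4 = 0.0107644
P(X≥2) = 1 − 0.1676196 − 0.3311508 = 0.5012296
Ratio = 0.0107644 / 0.5012296 = 0.0214759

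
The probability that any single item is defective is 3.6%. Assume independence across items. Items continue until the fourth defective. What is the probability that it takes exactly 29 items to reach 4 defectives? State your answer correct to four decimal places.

0.0022

Y = trial on which the fourth success occurs; negative binomial, r=4, p=0.036.
P(Y=29) = C(28,3) · p^4 · (1−p)^25
= 3276 · 1.6796e-06 · 0.39988 = 0.002200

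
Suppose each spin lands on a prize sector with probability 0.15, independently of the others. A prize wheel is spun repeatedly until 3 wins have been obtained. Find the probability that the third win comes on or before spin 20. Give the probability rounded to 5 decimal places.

Finishing within 20 spins ⇔ at least 3 successes in the first 20. With X ~ Binomial(20, 0.15), P(Y ≤ 20) = 1 − P(X ≤ 2).
  k=0: C(20,0)·0.15^0·0.85^20 = 0.0387595
  k=1: C(20,1)·0.15^1·0.85^19 = 0.1367983
  k=2: C(20,2)·0.15^2·0.85^18 = 0.2293384
1 − 0.4048963 = 0.5951037

0.59510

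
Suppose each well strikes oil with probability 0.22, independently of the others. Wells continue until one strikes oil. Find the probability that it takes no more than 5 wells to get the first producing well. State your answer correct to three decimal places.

Y = number of wells to the first success; geometric, p = 0.22.
P(Y ≤ 5) = 1 − (1−p)^5 = 1 − 0.28872 = 0.71128

0.711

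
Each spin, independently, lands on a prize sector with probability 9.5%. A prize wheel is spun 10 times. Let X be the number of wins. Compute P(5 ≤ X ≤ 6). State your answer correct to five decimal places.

0.00129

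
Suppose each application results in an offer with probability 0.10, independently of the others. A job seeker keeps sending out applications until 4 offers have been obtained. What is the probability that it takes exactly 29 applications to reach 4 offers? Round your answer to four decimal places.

0.0235

Y = trial on which the fourth success occurs; negative binomial, r=4, p=0.10.
P(Y=29) = C(28,3) · p^4 · (1−p)^25
= 3276 · 0.0001 · 0.07179 = 0.023518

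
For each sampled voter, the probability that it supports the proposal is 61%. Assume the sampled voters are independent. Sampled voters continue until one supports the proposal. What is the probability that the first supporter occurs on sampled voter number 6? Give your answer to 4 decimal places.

0.0055

Geometric (trials to first success), p = 0.61.
P(Y = 6) = (1−p)^5 · p = 0.0090224 · 0.61 = 0.005504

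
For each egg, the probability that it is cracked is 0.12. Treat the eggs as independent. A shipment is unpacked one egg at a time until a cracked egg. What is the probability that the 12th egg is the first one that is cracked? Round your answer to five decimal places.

0.02941

Geometric (trials to first success), p = 0.12.
P(Y = 12) = (1−p)^11 · p = 0.24508 · 0.12 = 0.0294097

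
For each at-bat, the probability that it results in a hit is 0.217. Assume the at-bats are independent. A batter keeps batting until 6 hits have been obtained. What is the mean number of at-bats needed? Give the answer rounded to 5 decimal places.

Y = total at-bats until the sixth success; negative binomial with r=6, p=0.217.
E[Y] = r / p = 6 / 0.217 = 27.6497696

27.64977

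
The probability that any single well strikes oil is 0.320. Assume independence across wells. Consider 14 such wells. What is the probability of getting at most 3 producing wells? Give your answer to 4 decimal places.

0.2968

X ~ Binomial(14, 0.32); P(X ≤ 3) = Σ C(14,k) p^k (1−p)^(14−k) over k:
  k=0: C(14,0)·0.32^0·0.68^14 = 0.004520
  k=1: C(14,1)·0.32^1·0.68^13 = 0.029778
  k=2: C(14,2)·0.32^2·0.68^12 = 0.091085
  k=3: C(14,3)·0.32^3·0.68^11 = 0.171455
Total = 0.296838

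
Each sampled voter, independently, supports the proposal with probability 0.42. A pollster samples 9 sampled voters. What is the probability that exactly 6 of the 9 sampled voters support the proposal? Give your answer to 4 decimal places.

X ~ Binomial(n=9, p=0.42).
P(X=6) = C(9,6) · p^6 · (1−p)^3
= 84 · 0.005489 · 0.19511 = 0.089962

0.0900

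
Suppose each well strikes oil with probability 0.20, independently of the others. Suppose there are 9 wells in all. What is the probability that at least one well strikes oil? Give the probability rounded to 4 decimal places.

0.8658

P(at least one) = 1 − P(none) = 1 − (1 − 0.20)^9
= 1 − 0.134218 = 0.865782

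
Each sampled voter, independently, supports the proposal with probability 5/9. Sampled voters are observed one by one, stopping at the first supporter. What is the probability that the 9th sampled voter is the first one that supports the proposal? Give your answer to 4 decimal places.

0.0008

Geometric (trials to first success), p = 0.555556.
P(Y = 9) = (1−p)^8 · p = 0.0015224 · 0.555556 = 0.000846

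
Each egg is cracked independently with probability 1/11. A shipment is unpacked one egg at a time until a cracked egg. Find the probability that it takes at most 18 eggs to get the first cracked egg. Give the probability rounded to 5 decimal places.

Y = number of eggs to the first success; geometric, p = 0.090909.
P(Y ≤ 18) = 1 − (1−p)^18 = 1 − 0.1798588 = 0.8201412

0.82014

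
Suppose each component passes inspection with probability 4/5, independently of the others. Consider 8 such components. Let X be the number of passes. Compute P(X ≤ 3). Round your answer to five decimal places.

0.01041

X ~ Binomial(8, 0.80); P(X ≤ 3) = Σ C(8,k) p^k (1−p)^(8−k) over k:
  k=0: C(8,0)·0.80^0·0.20^8 = 0.0000026
  k=1: C(8,1)·0.80^1·0.20^7 = 0.0000819
  k=2: C(8,2)·0.80^2·0.20^6 = 0.0011469
  k=3: C(8,3)·0.80^3·0.20^5 = 0.0091750
Total = 0.0104064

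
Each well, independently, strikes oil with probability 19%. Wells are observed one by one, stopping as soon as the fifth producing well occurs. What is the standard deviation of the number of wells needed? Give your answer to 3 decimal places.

Y = total wells until the fifth success; negative binomial with r=5, p=0.19.
SD(Y) = √[r(1−p)/p²] = √(112.18837) = 10.59190

10.592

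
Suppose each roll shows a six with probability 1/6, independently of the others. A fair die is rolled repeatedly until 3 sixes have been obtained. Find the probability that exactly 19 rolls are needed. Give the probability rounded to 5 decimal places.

Y = trial on which the third success occurs; negative binomial, r=3, p=0.166667.
P(Y=19) = C(18,2) · p^3 · (1−p)^16
= 153 · 0.0046296 · 0.054088 = 0.0383123

0.03831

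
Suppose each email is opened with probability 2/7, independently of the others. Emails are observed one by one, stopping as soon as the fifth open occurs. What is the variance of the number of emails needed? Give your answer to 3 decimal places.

43.750

Y = total emails until the fifth success; negative binomial with r=5, p=0.285714.
Var(Y) = r(1−p)/p² = 5·0.714286 / 0.285714² = 43.75000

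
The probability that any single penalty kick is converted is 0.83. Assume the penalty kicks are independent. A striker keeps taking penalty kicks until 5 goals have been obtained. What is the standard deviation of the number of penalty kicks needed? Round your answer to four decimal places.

1.1108

Y = total penalty kicks until the fifth success; negative binomial with r=5, p=0.83.
SD(Y) = √[r(1−p)/p²] = √(1.233851) = 1.110788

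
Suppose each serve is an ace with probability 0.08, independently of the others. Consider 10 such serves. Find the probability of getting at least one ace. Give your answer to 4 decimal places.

0.5656

P(at least one) = 1 − P(none) = 1 − (1 − 0.08)^10
= 1 − 0.434388 = 0.565612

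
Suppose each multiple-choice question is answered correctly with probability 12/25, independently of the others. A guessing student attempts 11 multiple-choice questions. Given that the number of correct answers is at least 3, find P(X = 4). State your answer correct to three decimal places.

0.188

X ~ Binomial(11, 0.48). Want P(X=4 | X≥3) = P(X=4) / P(X≥3).
P(X=4) = C(11,4)·0.48^4·0.52^7 = 0.18010
P(X≥3) = 1 − 0.00075 − 0.00763 − 0.03523 = 0.95639
Ratio = 0.18010 / 0.95639 = 0.18831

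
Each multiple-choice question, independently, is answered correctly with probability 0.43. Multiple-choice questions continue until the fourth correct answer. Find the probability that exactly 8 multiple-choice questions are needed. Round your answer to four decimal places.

0.1263

Y = trial on which the fourth success occurs; negative binomial, r=4, p=0.43.
P(Y=8) = C(7,3) · p^4 · (1−p)^4
= 35 · 0.034188 · 0.10556 = 0.126311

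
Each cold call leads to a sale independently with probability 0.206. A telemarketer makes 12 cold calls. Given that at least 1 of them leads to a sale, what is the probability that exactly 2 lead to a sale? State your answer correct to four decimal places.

X ~ Binomial(12, 0.206). Want P(X=2 | X≥1) = P(X=2) / P(X≥1).
P(X=2) = C(12,2)·0.206^2·0.794^10 = 0.278922
P(X≥1) = 1 − 0.062784 = 0.937216
Ratio = 0.278922 / 0.937216 = 0.297607

0.2976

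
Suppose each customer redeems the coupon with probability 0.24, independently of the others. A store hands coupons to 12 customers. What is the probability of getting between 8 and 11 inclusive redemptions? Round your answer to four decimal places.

X ~ Binomial(12, 0.24); P(8 ≤ X ≤ 11) = Σ C(12,k) p^k (1−p)^(12−k) over k:
  k=8: C(12,8)·0.24^8·0.76^4 = 0.001818
  k=9: C(12,9)·0.24^9·0.76^3 = 0.000255
  k=10: C(12,10)·0.24^10·0.76^2 = 0.000024
  k=11: C(12,11)·0.24^11·0.76^1 = 0.000001
Total = 0.002099

0.0021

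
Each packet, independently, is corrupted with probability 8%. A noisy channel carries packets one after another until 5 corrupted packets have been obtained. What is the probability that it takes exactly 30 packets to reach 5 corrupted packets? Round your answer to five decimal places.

0.00968

Y = trial on which the fifth success occurs; negative binomial, r=5, p=0.08.
P(Y=30) = C(29,4) · p^5 · (1−p)^25
= 23751 · 3.2768e-06 · 0.12436 = 0.0096789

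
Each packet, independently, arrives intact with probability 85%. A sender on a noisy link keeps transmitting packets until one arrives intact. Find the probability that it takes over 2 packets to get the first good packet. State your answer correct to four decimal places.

Y = number of packets to the first success; geometric, p = 0.85.
P(Y > 2) = P(first 2 all fail) = (1−p)^2 = 0.022500

0.0225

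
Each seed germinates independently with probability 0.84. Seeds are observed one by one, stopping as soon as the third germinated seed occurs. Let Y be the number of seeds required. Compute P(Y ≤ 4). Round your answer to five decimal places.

0.87720

Finishing within 4 seeds ⇔ at least 3 successes in the first 4. With X ~ Binomial(4, 0.84), P(Y ≤ 4) = 1 − P(X ≤ 2).
  k=0: C(4,0)·0.84^0·0.16^4 = 0.0006554
  k=1: C(4,1)·0.84^1·0.16^3 = 0.0137626
  k=2: C(4,2)·0.84^2·0.16^2 = 0.1083802
1 − 0.1227981 = 0.8772019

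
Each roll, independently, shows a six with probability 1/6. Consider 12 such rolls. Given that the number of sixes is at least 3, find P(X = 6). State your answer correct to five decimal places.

0.02056

X ~ Binomial(12, 0.166667). Want P(X=6 | X≥3) = P(X=6) / P(X≥3).
P(X=6) = C(12,6)·0.166667^6·0.833333^6 = 0.0066325
P(X≥3) = 1 − 0.1121567 − 0.2691760 − 0.2960936 = 0.3225738
Ratio = 0.0066325 / 0.3225738 = 0.0205612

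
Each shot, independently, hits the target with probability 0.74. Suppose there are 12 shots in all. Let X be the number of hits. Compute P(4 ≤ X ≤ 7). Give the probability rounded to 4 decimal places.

0.1784

X ~ Binomial(12, 0.74); P(4 ≤ X ≤ 7) = Σ C(12,k) p^k (1−p)^(12−k) over k:
  k=4: C(12,4)·0.74^4·0.26^8 = 0.003100
  k=5: C(12,5)·0.74^5·0.26^7 = 0.014116
  k=6: C(12,6)·0.74^6·0.26^6 = 0.046871
  k=7: C(12,7)·0.74^7·0.26^5 = 0.114344
Total = 0.178430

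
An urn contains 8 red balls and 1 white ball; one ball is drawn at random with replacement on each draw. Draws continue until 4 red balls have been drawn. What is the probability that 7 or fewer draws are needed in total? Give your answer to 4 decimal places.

Finishing within 7 draws ⇔ at least 4 successes in the first 7. With X ~ Binomial(7, 0.888889), P(Y ≤ 7) = 1 − P(X ≤ 3).
  k=0: C(7,0)·0.888889^0·0.111111^7 = 0.000000
  k=1: C(7,1)·0.888889^1·0.111111^6 = 0.000012
  k=2: C(7,2)·0.888889^2·0.111111^5 = 0.000281
  k=3: C(7,3)·0.888889^3·0.111111^4 = 0.003747
1 − 0.004040 = 0.995960

0.9960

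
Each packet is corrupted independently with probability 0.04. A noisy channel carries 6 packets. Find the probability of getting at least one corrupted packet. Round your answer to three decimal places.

0.217

P(at least one) = 1 − P(none) = 1 − (1 − 0.04)^6
= 1 − 0.78276 = 0.21724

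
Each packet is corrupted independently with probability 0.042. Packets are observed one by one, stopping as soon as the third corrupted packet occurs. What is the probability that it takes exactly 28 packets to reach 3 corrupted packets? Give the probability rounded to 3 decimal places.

Y = trial on which the third success occurs; negative binomial, r=3, p=0.042.
P(Y=28) = C(27,2) · p^3 · (1−p)^25
= 351 · 7.4088e-05 · 0.34209 = 0.00890

0.009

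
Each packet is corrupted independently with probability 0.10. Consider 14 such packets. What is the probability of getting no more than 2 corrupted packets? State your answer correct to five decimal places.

X ~ Binomial(14, 0.10); P(X ≤ 2) = Σ C(14,k) p^k (1−p)^(14−k) over k:
  k=0: C(14,0)·0.10^0·0.90^14 = 0.2287679
  k=1: C(14,1)·0.10^1·0.90^13 = 0.3558612
  k=2: C(14,2)·0.10^2·0.90^12 = 0.2570109
Total = 0.8416400

0.84164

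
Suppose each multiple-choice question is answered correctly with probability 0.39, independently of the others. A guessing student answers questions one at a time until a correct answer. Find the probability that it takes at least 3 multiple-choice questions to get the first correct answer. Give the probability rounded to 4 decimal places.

0.3721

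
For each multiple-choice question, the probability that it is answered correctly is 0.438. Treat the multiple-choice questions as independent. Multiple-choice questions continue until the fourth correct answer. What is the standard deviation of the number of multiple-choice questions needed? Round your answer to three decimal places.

3.423

Y = total multiple-choice questions until the fourth success; negative binomial with r=4, p=0.438.
SD(Y) = √[r(1−p)/p²] = √(11.71785) = 3.42314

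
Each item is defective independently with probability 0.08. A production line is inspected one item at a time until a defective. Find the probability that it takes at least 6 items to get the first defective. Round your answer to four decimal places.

Y = number of items to the first success; geometric, p = 0.08.
P(Y > 5) = P(first 5 all fail) = (1−p)^5 = 0.659082

0.6591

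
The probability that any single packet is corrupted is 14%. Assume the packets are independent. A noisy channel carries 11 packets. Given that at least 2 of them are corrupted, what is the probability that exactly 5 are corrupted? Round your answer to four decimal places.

0.0214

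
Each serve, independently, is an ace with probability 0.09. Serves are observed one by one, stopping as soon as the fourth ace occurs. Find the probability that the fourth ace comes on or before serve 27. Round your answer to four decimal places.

Finishing within 27 serves ⇔ at least 4 successes in the first 27. With X ~ Binomial(27, 0.09), P(Y ≤ 27) = 1 − P(X ≤ 3).
  k=0: C(27,0)·0.09^0·0.91^27 = 0.078364
  k=1: C(27,1)·0.09^1·0.91^26 = 0.209258
  k=2: C(27,2)·0.09^2·0.91^25 = 0.269046
  k=3: C(27,3)·0.09^3·0.91^24 = 0.221741
1 − 0.778410 = 0.221590

0.2216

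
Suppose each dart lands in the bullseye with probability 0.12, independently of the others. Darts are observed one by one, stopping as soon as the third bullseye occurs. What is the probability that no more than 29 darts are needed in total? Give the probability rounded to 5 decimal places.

0.69306

Finishing within 29 darts ⇔ at least 3 successes in the first 29. With X ~ Binomial(29, 0.12), P(Y ≤ 29) = 1 − P(X ≤ 2).
  k=0: C(29,0)·0.12^0·0.88^29 = 0.0245469
  k=1: C(29,1)·0.12^1·0.88^28 = 0.0970720
  k=2: C(29,2)·0.12^2·0.88^27 = 0.1853193
1 − 0.3069383 = 0.6930617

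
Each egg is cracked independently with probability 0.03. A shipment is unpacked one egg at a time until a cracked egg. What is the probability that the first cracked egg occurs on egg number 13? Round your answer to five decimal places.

Geometric (trials to first success), p = 0.03.
P(Y = 13) = (1−p)^12 · p = 0.69384 · 0.03 = 0.0208153

0.02082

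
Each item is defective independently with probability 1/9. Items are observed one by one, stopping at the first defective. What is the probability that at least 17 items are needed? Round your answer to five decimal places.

Y = number of items to the first success; geometric, p = 0.111111.
P(Y > 16) = P(first 16 all fail) = (1−p)^16 = 0.1519007

0.15190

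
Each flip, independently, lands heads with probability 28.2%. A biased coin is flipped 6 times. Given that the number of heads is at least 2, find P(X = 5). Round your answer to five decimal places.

X ~ Binomial(6, 0.282). Want P(X=5 | X≥2) = P(X=5) / P(X≥2).
P(X=5) = C(6,5)·0.282^5·0.718^1 = 0.0076828
P(X≥2) = 1 − 0.1370082 − 0.3228662 = 0.5401256
Ratio = 0.0076828 / 0.5401256 = 0.0142242

0.01422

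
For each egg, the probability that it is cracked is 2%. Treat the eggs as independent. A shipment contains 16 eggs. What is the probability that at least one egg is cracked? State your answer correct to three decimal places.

P(at least one) = 1 − P(none) = 1 − (1 − 0.02)^16
= 1 − 0.72380 = 0.27620

0.276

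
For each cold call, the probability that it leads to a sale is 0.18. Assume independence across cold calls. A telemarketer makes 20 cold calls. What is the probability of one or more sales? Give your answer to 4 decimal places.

P(at least one) = 1 − P(none) = 1 − (1 − 0.18)^20
= 1 − 0.018892 = 0.981108

0.9811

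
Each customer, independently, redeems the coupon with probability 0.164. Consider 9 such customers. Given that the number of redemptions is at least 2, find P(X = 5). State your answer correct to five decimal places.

0.01628

X ~ Binomial(9, 0.164). Want P(X=5 | X≥2) = P(X=5) / P(X≥2).
P(X=5) = C(9,5)·0.164^5·0.836^4 = 0.0073015
P(X≥2) = 1 − 0.1994603 − 0.3521572 = 0.4483825
Ratio = 0.0073015 / 0.4483825 = 0.0162842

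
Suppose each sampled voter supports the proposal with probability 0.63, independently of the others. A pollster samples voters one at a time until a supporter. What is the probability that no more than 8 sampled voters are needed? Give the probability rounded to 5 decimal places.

0.99965

Y = number of sampled voters to the first success; geometric, p = 0.63.
P(Y ≤ 8) = 1 − (1−p)^8 = 1 − 0.0003512 = 0.9996488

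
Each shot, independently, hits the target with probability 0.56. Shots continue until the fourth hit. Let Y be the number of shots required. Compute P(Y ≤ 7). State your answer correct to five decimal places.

0.62938

Finishing within 7 shots ⇔ at least 4 successes in the first 7. With X ~ Binomial(7, 0.56), P(Y ≤ 7) = 1 − P(X ≤ 3).
  k=0: C(7,0)·0.56^0·0.44^7 = 0.0031928
  k=1: C(7,1)·0.56^1·0.44^6 = 0.0284448
  k=2: C(7,2)·0.56^2·0.44^5 = 0.1086072
  k=3: C(7,3)·0.56^3·0.44^4 = 0.2303790
1 − 0.3706237 = 0.6293763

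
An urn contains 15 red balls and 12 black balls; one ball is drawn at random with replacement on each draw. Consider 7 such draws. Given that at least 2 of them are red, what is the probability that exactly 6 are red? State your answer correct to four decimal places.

0.0946

X ~ Binomial(7, 0.555556). Want P(X=6 | X≥2) = P(X=6) / P(X≥2).
P(X=6) = C(7,6)·0.555556^6·0.444444^1 = 0.091470
P(X≥2) = 1 − 0.003425 − 0.029973 = 0.966601
Ratio = 0.091470 / 0.966601 = 0.094631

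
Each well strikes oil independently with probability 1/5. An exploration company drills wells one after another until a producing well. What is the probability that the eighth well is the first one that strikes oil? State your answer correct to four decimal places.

0.0419

Geometric (trials to first success), p = 0.20.
P(Y = 8) = (1−p)^7 · p = 0.20972 · 0.20 = 0.041943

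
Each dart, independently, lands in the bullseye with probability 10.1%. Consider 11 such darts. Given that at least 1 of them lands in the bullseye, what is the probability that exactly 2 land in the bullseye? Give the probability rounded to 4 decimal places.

0.3119

X ~ Binomial(11, 0.101). Want P(X=2 | X≥1) = P(X=2) / P(X≥1).
P(X=2) = C(11,2)·0.101^2·0.899^9 = 0.215200
P(X≥1) = 1 − 0.309996 = 0.690004
Ratio = 0.215200 / 0.690004 = 0.311883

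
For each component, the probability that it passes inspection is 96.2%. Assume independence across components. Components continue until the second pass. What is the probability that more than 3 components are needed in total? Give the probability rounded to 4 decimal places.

0.0042

Needing more than 3 components ⇔ fewer than 2 successes in the first 3. With X ~ Binomial(3, 0.962), P(Y > 3) = P(X ≤ 1).
  k=0: C(3,0)·0.962^0·0.038^3 = 0.000055
  k=1: C(3,1)·0.962^1·0.038^2 = 0.004167
P(X ≤ 1) = 0.004222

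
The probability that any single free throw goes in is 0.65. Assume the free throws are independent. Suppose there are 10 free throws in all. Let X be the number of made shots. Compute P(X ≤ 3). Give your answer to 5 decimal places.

X ~ Binomial(10, 0.65); P(X ≤ 3) = Σ C(10,k) p^k (1−p)^(10−k) over k:
  k=0: C(10,0)·0.65^0·0.35^10 = 0.0000276
  k=1: C(10,1)·0.65^1·0.35^9 = 0.0005123
  k=2: C(10,2)·0.65^2·0.35^8 = 0.0042814
  k=3: C(10,3)·0.65^3·0.35^7 = 0.0212030
Total = 0.0260243

0.02602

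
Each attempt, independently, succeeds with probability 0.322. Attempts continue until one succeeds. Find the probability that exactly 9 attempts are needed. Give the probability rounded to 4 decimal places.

Geometric (trials to first success), p = 0.322.
P(Y = 9) = (1−p)^8 · p = 0.044652 · 0.322 = 0.014378

0.0144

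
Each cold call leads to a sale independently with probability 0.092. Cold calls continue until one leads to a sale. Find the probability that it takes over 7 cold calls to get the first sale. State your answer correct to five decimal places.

0.50886

Y = number of cold calls to the first success; geometric, p = 0.092.
P(Y > 7) = P(first 7 all fail) = (1−p)^7 = 0.5088631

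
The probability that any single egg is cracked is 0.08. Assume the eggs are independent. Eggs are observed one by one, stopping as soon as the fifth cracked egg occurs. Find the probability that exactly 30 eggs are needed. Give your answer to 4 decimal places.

Y = trial on which the fifth success occurs; negative binomial, r=5, p=0.08.
P(Y=30) = C(29,4) · p^5 · (1−p)^25
= 23751 · 3.2768e-06 · 0.12436 = 0.009679

0.0097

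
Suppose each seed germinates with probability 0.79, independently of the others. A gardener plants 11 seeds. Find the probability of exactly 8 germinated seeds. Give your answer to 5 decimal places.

X ~ Binomial(n=11, p=0.79).
P(X=8) = C(11,8) · p^8 · (1−p)^3
= 165 · 0.15171 · 0.009261 = 0.2318241

0.23182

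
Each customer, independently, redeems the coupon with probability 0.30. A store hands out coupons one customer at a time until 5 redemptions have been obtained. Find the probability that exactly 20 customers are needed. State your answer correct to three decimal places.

0.045

Y = trial on which the fifth success occurs; negative binomial, r=5, p=0.30.
P(Y=20) = C(19,4) · p^5 · (1−p)^15
= 3876 · 0.00243 · 0.0047476 = 0.04472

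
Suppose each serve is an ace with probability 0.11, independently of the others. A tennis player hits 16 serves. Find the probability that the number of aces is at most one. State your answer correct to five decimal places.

X ~ Binomial(16, 0.11); P(X ≤ 1) = Σ C(16,k) p^k (1−p)^(16−k) over k:
  k=0: C(16,0)·0.11^0·0.89^16 = 0.1549673
  k=1: C(16,1)·0.11^1·0.89^15 = 0.3064522
Total = 0.4614195

0.46142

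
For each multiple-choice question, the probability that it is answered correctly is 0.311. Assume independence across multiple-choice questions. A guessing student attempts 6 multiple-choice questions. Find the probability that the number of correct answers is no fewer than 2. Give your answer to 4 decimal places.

0.6033

X ~ Binomial(6, 0.311); P(X ≥ 2) = Σ C(6,k) p^k (1−p)^(6−k) over k:
  k=2: C(6,2)·0.311^2·0.689^4 = 0.326956
  k=3: C(6,3)·0.311^3·0.689^3 = 0.196775
  k=4: C(6,4)·0.311^4·0.689^2 = 0.066615
  k=5: C(6,5)·0.311^5·0.689^1 = 0.012027
  k=6: C(6,6)·0.311^6·0.689^0 = 0.000905
Total = 0.603277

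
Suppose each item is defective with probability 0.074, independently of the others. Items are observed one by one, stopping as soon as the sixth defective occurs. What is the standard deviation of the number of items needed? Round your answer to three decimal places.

31.853

Y = total items until the sixth success; negative binomial with r=6, p=0.074.
SD(Y) = √[r(1−p)/p²] = √(1014.60920) = 31.85293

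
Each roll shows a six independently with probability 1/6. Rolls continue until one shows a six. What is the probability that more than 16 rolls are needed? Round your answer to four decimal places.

0.0541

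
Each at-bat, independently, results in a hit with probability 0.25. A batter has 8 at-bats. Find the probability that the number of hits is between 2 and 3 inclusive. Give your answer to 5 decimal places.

0.51910

X ~ Binomial(8, 0.25); P(2 ≤ X ≤ 3) = Σ C(8,k) p^k (1−p)^(8−k) over k:
  k=2: C(8,2)·0.25^2·0.75^6 = 0.3114624
  k=3: C(8,3)·0.25^3·0.75^5 = 0.2076416
Total = 0.5191040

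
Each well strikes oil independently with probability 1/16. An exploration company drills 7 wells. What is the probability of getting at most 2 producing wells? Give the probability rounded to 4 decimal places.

0.9929

X ~ Binomial(7, 0.0625); P(X ≤ 2) = Σ C(7,k) p^k (1−p)^(7−k) over k:
  k=0: C(7,0)·0.0625^0·0.9375^7 = 0.636501
  k=1: C(7,1)·0.0625^1·0.9375^6 = 0.297034
  k=2: C(7,2)·0.0625^2·0.9375^5 = 0.059407
Total = 0.992941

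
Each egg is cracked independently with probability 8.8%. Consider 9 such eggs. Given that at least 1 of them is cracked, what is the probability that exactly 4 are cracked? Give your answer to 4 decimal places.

X ~ Binomial(9, 0.088). Want P(X=4 | X≥1) = P(X=4) / P(X≥1).
P(X=4) = C(9,4)·0.088^4·0.912^5 = 0.004767
P(X≥1) = 1 − 0.436469 = 0.563531
Ratio = 0.004767 / 0.563531 = 0.008460

0.0085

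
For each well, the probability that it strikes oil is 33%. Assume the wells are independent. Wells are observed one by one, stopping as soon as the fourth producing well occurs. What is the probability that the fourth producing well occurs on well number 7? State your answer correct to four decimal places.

Y = trial on which the fourth success occurs; negative binomial, r=4, p=0.33.
P(Y=7) = C(6,3) · p^4 · (1−p)^3
= 20 · 0.011859 · 0.30076 = 0.071336

0.0713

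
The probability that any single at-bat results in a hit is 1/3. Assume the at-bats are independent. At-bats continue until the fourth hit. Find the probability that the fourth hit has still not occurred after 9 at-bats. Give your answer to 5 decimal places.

0.65031

Needing more than 9 at-bats ⇔ fewer than 4 successes in the first 9. With X ~ Binomial(9, 0.333333), P(Y > 9) = P(X ≤ 3).
  k=0: C(9,0)·0.333333^0·0.666667^9 = 0.0260123
  k=1: C(9,1)·0.333333^1·0.666667^8 = 0.1170553
  k=2: C(9,2)·0.333333^2·0.666667^7 = 0.2341107
  k=3: C(9,3)·0.333333^3·0.666667^6 = 0.2731291
P(X ≤ 3) = 0.6503074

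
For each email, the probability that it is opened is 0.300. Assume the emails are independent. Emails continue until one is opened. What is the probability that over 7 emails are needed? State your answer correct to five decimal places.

Y = number of emails to the first success; geometric, p = 0.30.
P(Y > 7) = P(first 7 all fail) = (1−p)^7 = 0.0823543

0.08235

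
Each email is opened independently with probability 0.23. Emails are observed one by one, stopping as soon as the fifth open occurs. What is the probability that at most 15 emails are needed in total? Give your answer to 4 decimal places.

Finishing within 15 emails ⇔ at least 5 successes in the first 15. With X ~ Binomial(15, 0.23), P(Y ≤ 15) = 1 − P(X ≤ 4).
  k=0: C(15,0)·0.23^0·0.77^15 = 0.019832
  k=1: C(15,1)·0.23^1·0.77^14 = 0.088857
  k=2: C(15,2)·0.23^2·0.77^13 = 0.185791
  k=3: C(15,3)·0.23^3·0.77^12 = 0.240483
  k=4: C(15,4)·0.23^4·0.77^11 = 0.215497
1 − 0.750459 = 0.249541

0.2495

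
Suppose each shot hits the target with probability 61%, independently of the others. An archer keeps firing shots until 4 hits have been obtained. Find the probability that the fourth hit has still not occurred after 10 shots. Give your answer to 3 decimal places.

Needing more than 10 shots ⇔ fewer than 4 successes in the first 10. With X ~ Binomial(10, 0.61), P(Y > 10) = P(X ≤ 3).
  k=0: C(10,0)·0.61^0·0.39^10 = 0.00008
  k=1: C(10,1)·0.61^1·0.39^9 = 0.00127
  k=2: C(10,2)·0.61^2·0.39^8 = 0.00896
  k=3: C(10,3)·0.61^3·0.39^7 = 0.03738
P(X ≤ 3) = 0.04769

0.048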